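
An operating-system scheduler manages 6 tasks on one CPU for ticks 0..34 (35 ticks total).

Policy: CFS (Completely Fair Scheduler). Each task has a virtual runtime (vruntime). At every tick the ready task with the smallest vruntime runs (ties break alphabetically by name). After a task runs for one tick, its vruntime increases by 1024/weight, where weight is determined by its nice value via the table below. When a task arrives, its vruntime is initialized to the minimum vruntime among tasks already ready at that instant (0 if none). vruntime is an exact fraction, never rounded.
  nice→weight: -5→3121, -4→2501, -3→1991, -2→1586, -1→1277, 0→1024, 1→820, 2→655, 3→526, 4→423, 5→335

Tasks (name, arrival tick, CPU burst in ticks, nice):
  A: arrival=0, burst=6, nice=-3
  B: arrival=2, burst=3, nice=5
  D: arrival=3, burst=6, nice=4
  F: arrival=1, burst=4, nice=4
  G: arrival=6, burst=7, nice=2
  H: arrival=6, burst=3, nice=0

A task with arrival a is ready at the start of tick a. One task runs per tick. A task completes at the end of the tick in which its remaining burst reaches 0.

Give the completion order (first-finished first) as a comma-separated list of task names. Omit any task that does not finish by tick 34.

completion order = A, H, B, F, G, D

t=0: vr[A=0] → run A
t=1: vr[A=1024/1991 F=1024/1991] → run A
t=2: vr[A=2048/1991 B=1024/1991 F=1024/1991] → run B
t=3: vr[A=2048/1991 B=2381824/666985 D=1024/1991 F=1024/1991] → run D
t=4: vr[A=2048/1991 B=2381824/666985 D=2471936/842193 F=1024/1991] → run F
t=5: vr[A=2048/1991 B=2381824/666985 D=2471936/842193 F=2471936/842193] → run A
t=6: vr[A=3072/1991 B=2381824/666985 D=2471936/842193 F=2471936/842193 G=3072/1991 H=3072/1991] → run A
t=7: vr[A=4096/1991 B=2381824/666985 D=2471936/842193 F=2471936/842193 G=3072/1991 H=3072/1991] → run G
t=8: vr[A=4096/1991 B=2381824/666985 D=2471936/842193 F=2471936/842193 G=4050944/1304105 H=3072/1991] → run H
t=9: vr[A=4096/1991 B=2381824/666985 D=2471936/842193 F=2471936/842193 G=4050944/1304105 H=5063/1991] → run A
t=10: vr[A=5120/1991 B=2381824/666985 D=2471936/842193 F=2471936/842193 G=4050944/1304105 H=5063/1991] → run H
t=11: vr[A=5120/1991 B=2381824/666985 D=2471936/842193 F=2471936/842193 G=4050944/1304105 H=7054/1991] → run A
t=12: vr[B=2381824/666985 D=2471936/842193 F=2471936/842193 G=4050944/1304105 H=7054/1991] → run D
t=13: vr[B=2381824/666985 D=4510720/842193 F=2471936/842193 G=4050944/1304105 H=7054/1991] → run F
t=14: vr[B=2381824/666985 D=4510720/842193 F=4510720/842193 G=4050944/1304105 H=7054/1991] → run G
t=15: vr[B=2381824/666985 D=4510720/842193 F=4510720/842193 G=6089728/1304105 H=7054/1991] → run H
t=16: vr[B=2381824/666985 D=4510720/842193 F=4510720/842193 G=6089728/1304105] → run B
t=17: vr[B=4420608/666985 D=4510720/842193 F=4510720/842193 G=6089728/1304105] → run G
t=18: vr[B=4420608/666985 D=4510720/842193 F=4510720/842193 G=8128512/1304105] → run D
t=19: vr[B=4420608/666985 D=2183168/280731 F=4510720/842193 G=8128512/1304105] → run F
t=20: vr[B=4420608/666985 D=2183168/280731 F=2183168/280731 G=8128512/1304105] → run G
t=21: vr[B=4420608/666985 D=2183168/280731 F=2183168/280731 G=10167296/1304105] → run B
t=22: vr[D=2183168/280731 F=2183168/280731 G=10167296/1304105] → run D
t=23: vr[D=8588288/842193 F=2183168/280731 G=10167296/1304105] → run F
t=24: vr[D=8588288/842193 G=10167296/1304105] → run G
t=25: vr[D=8588288/842193 G=2441216/260821] → run G
t=26: vr[D=8588288/842193 G=14244864/1304105] → run D
t=27: vr[D=10627072/842193 G=14244864/1304105] → run G
t=28: vr[D=10627072/842193] → run D
t=29: (idle)
t=30: (idle)
t=31: (idle)
t=32: (idle)
t=33: (idle)
t=34: (idle)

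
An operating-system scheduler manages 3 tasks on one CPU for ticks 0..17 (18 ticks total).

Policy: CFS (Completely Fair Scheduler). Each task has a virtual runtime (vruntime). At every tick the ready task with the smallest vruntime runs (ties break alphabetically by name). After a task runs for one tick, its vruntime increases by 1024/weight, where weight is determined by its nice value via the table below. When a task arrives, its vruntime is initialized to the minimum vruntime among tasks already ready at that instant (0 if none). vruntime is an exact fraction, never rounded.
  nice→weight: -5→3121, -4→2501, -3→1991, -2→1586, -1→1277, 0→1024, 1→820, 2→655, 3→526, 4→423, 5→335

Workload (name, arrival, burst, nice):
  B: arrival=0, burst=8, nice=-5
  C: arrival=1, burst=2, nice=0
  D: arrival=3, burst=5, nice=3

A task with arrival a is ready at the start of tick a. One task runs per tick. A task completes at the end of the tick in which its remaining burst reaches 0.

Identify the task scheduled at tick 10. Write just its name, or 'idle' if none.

running at tick 10 = B

t=0: vr[B=0] → run B
t=1: vr[B=1024/3121 C=1024/3121] → run B
t=2: vr[B=2048/3121 C=1024/3121] → run C
t=3: vr[B=2048/3121 C=4145/3121 D=2048/3121] → run B
t=4: vr[B=3072/3121 C=4145/3121 D=2048/3121] → run D
t=5: vr[B=3072/3121 C=4145/3121 D=2136576/820823] → run B
t=6: vr[B=4096/3121 C=4145/3121 D=2136576/820823] → run B
t=7: vr[B=5120/3121 C=4145/3121 D=2136576/820823] → run C
t=8: vr[B=5120/3121 D=2136576/820823] → run B
t=9: vr[B=6144/3121 D=2136576/820823] → run B
t=10: vr[B=7168/3121 D=2136576/820823] → run B
t=11: vr[D=2136576/820823] → run D
t=12: vr[D=3734528/820823] → run D
t=13: vr[D=5332480/820823] → run D
t=14: vr[D=6930432/820823] → run D
t=15: (idle)
t=16: (idle)
t=17: (idle)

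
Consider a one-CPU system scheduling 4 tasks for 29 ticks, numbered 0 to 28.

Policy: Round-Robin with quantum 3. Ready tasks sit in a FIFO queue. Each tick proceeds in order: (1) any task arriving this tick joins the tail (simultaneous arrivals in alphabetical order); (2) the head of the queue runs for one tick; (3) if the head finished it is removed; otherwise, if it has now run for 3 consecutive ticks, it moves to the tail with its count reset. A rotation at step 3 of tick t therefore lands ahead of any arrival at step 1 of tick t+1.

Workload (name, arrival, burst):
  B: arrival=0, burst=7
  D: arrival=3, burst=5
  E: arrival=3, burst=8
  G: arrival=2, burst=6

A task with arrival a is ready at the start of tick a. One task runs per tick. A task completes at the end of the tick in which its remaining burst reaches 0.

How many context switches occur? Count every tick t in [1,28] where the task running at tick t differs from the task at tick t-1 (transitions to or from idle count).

t=0: queue=[B] q_used=0 → run B
t=1: queue=[B] q_used=1 → run B
t=2: queue=[B,G] q_used=2 → run B
t=3: queue=[G,B,D,E] q_used=0 → run G
t=4: queue=[G,B,D,E] q_used=1 → run G
t=5: queue=[G,B,D,E] q_used=2 → run G
t=6: queue=[B,D,E,G] q_used=0 → run B
t=7: queue=[B,D,E,G] q_used=1 → run B
t=8: queue=[B,D,E,G] q_used=2 → run B
t=9: queue=[D,E,G,B] q_used=0 → run D
t=10: queue=[D,E,G,B] q_used=1 → run D
t=11: queue=[D,E,G,B] q_used=2 → run D
t=12: queue=[E,G,B,D] q_used=0 → run E
t=13: queue=[E,G,B,D] q_used=1 → run E
t=14: queue=[E,G,B,D] q_used=2 → run E
t=15: queue=[G,B,D,E] q_used=0 → run G
t=16: queue=[G,B,D,E] q_used=1 → run G
t=17: queue=[G,B,D,E] q_used=2 → run G
t=18: queue=[B,D,E] q_used=0 → run B
t=19: queue=[D,E] q_used=0 → run D
t=20: queue=[D,E] q_used=1 → run D
t=21: queue=[E] q_used=0 → run E
t=22: queue=[E] q_used=1 → run E
t=23: queue=[E] q_used=2 → run E
t=24: queue=[E] q_used=0 → run E
t=25: queue=[E] q_used=1 → run E
t=26: (idle)
t=27: (idle)
t=28: (idle)

context switches = 9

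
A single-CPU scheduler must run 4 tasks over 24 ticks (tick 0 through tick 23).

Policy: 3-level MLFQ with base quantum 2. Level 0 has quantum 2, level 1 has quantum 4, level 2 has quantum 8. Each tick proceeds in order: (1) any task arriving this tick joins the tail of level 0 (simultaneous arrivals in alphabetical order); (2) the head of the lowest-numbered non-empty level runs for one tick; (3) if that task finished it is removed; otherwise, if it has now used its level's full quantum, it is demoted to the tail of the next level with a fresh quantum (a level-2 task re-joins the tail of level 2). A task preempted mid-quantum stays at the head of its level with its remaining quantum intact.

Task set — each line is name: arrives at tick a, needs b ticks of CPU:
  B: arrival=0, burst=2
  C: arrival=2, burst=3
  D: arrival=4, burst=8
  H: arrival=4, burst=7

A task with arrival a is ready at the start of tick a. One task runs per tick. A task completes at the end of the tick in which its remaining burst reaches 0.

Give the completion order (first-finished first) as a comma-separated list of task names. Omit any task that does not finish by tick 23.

t=0: L0/L1/L2 = B/-/- → run B
t=1: L0/L1/L2 = B/-/- → run B
t=2: L0/L1/L2 = C/-/- → run C
t=3: L0/L1/L2 = C/-/- → run C
t=4: L0/L1/L2 = DH/C/- → run D
t=5: L0/L1/L2 = DH/C/- → run D
t=6: L0/L1/L2 = H/CD/- → run H
t=7: L0/L1/L2 = H/CD/- → run H
t=8: L0/L1/L2 = -/CDH/- → run C
t=9: L0/L1/L2 = -/DH/- → run D
t=10: L0/L1/L2 = -/DH/- → run D
t=11: L0/L1/L2 = -/DH/- → run D
t=12: L0/L1/L2 = -/DH/- → run D
t=13: L0/L1/L2 = -/H/D → run H
t=14: L0/L1/L2 = -/H/D → run H
t=15: L0/L1/L2 = -/H/D → run H
t=16: L0/L1/L2 = -/H/D → run H
t=17: L0/L1/L2 = -/-/DH → run D
t=18: L0/L1/L2 = -/-/DH → run D
t=19: L0/L1/L2 = -/-/H → run H
t=20: (idle)
t=21: (idle)
t=22: (idle)
t=23: (idle)

completion order = B, C, D, H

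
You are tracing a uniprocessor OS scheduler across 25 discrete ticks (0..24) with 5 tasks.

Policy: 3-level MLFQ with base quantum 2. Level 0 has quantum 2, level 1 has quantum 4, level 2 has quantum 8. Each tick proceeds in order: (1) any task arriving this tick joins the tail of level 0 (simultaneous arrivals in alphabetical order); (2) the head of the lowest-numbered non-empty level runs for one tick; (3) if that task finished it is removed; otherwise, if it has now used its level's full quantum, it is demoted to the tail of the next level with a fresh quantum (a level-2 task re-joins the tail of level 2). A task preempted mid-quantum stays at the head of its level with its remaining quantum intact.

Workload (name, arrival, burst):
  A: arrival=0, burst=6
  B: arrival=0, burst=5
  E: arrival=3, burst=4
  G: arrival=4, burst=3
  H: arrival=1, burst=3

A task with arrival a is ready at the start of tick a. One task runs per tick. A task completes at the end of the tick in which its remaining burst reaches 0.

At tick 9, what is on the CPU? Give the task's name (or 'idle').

t=0: L0/L1/L2 = AB/-/- → run A
t=1: L0/L1/L2 = ABH/-/- → run A
t=2: L0/L1/L2 = BH/A/- → run B
t=3: L0/L1/L2 = BHE/A/- → run B
t=4: L0/L1/L2 = HEG/AB/- → run H
t=5: L0/L1/L2 = HEG/AB/- → run H
t=6: L0/L1/L2 = EG/ABH/- → run E
t=7: L0/L1/L2 = EG/ABH/- → run E
t=8: L0/L1/L2 = G/ABHE/- → run G
t=9: L0/L1/L2 = G/ABHE/- → run G
t=10: L0/L1/L2 = -/ABHEG/- → run A
t=11: L0/L1/L2 = -/ABHEG/- → run A
t=12: L0/L1/L2 = -/ABHEG/- → run A
t=13: L0/L1/L2 = -/ABHEG/- → run A
t=14: L0/L1/L2 = -/BHEG/- → run B
t=15: L0/L1/L2 = -/BHEG/- → run B
t=16: L0/L1/L2 = -/BHEG/- → run B
t=17: L0/L1/L2 = -/HEG/- → run H
t=18: L0/L1/L2 = -/EG/- → run E
t=19: L0/L1/L2 = -/EG/- → run E
t=20: L0/L1/L2 = -/G/- → run G
t=21: (idle)
t=22: (idle)
t=23: (idle)
t=24: (idle)

running at tick 9 = G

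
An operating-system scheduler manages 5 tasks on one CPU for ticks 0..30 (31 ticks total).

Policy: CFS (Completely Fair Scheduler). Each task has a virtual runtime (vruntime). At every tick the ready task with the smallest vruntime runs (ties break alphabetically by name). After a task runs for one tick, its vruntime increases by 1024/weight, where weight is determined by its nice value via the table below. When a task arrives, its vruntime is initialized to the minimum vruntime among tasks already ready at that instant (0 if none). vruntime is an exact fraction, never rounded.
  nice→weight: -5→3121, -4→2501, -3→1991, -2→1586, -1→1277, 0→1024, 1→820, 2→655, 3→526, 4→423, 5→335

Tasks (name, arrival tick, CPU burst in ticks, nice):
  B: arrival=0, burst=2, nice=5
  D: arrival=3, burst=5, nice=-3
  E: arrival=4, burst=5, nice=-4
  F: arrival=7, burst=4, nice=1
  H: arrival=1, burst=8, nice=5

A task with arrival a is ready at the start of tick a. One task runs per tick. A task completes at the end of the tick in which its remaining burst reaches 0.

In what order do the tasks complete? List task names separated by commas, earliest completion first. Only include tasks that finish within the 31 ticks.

t=0: vr[B=0] → run B
t=1: vr[B=1024/335 H=1024/335] → run B
t=2: vr[H=1024/335] → run H
t=3: vr[D=2048/335 H=2048/335] → run D
t=4: vr[D=4420608/666985 E=2048/335 H=2048/335] → run E
t=5: vr[D=4420608/666985 E=5465088/837835 H=2048/335] → run H
t=6: vr[D=4420608/666985 E=5465088/837835 H=3072/335] → run E
t=7: vr[D=4420608/666985 E=5808128/837835 F=4420608/666985 H=3072/335] → run D
t=8: vr[D=4763648/666985 E=5808128/837835 F=4420608/666985 H=3072/335] → run F
t=9: vr[D=4763648/666985 E=5808128/837835 F=43078912/5469277 H=3072/335] → run E
t=10: vr[D=4763648/666985 E=6151168/837835 F=43078912/5469277 H=3072/335] → run D
t=11: vr[D=5106688/666985 E=6151168/837835 F=43078912/5469277 H=3072/335] → run E
t=12: vr[D=5106688/666985 E=6494208/837835 F=43078912/5469277 H=3072/335] → run D
t=13: vr[D=5449728/666985 E=6494208/837835 F=43078912/5469277 H=3072/335] → run E
t=14: vr[D=5449728/666985 F=43078912/5469277 H=3072/335] → run F
t=15: vr[D=5449728/666985 F=249544192/27346385 H=3072/335] → run D
t=16: vr[F=249544192/27346385 H=3072/335] → run F
t=17: vr[F=283693824/27346385 H=3072/335] → run H
t=18: vr[F=283693824/27346385 H=4096/335] → run F
t=19: vr[H=4096/335] → run H
t=20: vr[H=1024/67] → run H
t=21: vr[H=6144/335] → run H
t=22: vr[H=7168/335] → run H
t=23: vr[H=8192/335] → run H
t=24: (idle)
t=25: (idle)
t=26: (idle)
t=27: (idle)
t=28: (idle)
t=29: (idle)
t=30: (idle)

completion order = B, E, D, F, H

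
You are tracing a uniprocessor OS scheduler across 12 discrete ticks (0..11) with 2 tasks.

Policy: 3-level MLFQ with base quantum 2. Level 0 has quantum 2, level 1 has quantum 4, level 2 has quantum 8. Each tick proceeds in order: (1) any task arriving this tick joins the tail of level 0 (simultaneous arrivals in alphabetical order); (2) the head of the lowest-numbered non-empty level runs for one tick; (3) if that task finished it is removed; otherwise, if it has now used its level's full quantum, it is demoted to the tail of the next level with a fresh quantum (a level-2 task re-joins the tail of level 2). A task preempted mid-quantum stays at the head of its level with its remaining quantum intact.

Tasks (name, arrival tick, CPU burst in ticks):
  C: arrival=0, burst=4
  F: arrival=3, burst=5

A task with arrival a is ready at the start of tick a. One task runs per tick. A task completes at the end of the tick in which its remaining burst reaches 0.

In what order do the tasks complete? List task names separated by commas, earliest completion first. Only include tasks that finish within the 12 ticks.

t=0: L0/L1/L2 = C/-/- → run C
t=1: L0/L1/L2 = C/-/- → run C
t=2: L0/L1/L2 = -/C/- → run C
t=3: L0/L1/L2 = F/C/- → run F
t=4: L0/L1/L2 = F/C/- → run F
t=5: L0/L1/L2 = -/CF/- → run C
t=6: L0/L1/L2 = -/F/- → run F
t=7: L0/L1/L2 = -/F/- → run F
t=8: L0/L1/L2 = -/F/- → run F
t=9: (idle)
t=10: (idle)
t=11: (idle)

completion order = C, F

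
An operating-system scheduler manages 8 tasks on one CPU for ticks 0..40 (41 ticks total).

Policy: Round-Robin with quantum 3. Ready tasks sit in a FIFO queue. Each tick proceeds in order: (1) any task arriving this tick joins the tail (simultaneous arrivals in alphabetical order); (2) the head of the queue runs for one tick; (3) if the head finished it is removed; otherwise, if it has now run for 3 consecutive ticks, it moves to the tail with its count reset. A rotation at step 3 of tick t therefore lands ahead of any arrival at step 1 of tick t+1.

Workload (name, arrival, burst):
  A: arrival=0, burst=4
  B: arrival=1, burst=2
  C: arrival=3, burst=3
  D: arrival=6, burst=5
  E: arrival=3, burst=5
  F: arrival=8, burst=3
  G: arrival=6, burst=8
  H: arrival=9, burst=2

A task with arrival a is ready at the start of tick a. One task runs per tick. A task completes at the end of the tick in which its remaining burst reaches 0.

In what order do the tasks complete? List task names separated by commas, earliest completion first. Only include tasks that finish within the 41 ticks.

completion order = B, A, C, F, H, E, D, G

t=0: queue=[A] q_used=0 → run A
t=1: queue=[A,B] q_used=1 → run A
t=2: queue=[A,B] q_used=2 → run A
t=3: queue=[B,A,C,E] q_used=0 → run B
t=4: queue=[B,A,C,E] q_used=1 → run B
t=5: queue=[A,C,E] q_used=0 → run A
t=6: queue=[C,E,D,G] q_used=0 → run C
t=7: queue=[C,E,D,G] q_used=1 → run C
t=8: queue=[C,E,D,G,F] q_used=2 → run C
t=9: queue=[E,D,G,F,H] q_used=0 → run E
t=10: queue=[E,D,G,F,H] q_used=1 → run E
t=11: queue=[E,D,G,F,H] q_used=2 → run E
t=12: queue=[D,G,F,H,E] q_used=0 → run D
t=13: queue=[D,G,F,H,E] q_used=1 → run D
t=14: queue=[D,G,F,H,E] q_used=2 → run D
t=15: queue=[G,F,H,E,D] q_used=0 → run G
t=16: queue=[G,F,H,E,D] q_used=1 → run G
t=17: queue=[G,F,H,E,D] q_used=2 → run G
t=18: queue=[F,H,E,D,G] q_used=0 → run F
t=19: queue=[F,H,E,D,G] q_used=1 → run F
t=20: queue=[F,H,E,D,G] q_used=2 → run F
t=21: queue=[H,E,D,G] q_used=0 → run H
t=22: queue=[H,E,D,G] q_used=1 → run H
t=23: queue=[E,D,G] q_used=0 → run E
t=24: queue=[E,D,G] q_used=1 → run E
t=25: queue=[D,G] q_used=0 → run D
t=26: queue=[D,G] q_used=1 → run D
t=27: queue=[G] q_used=0 → run G
t=28: queue=[G] q_used=1 → run G
t=29: queue=[G] q_used=2 → run G
t=30: queue=[G] q_used=0 → run G
t=31: queue=[G] q_used=1 → run G
t=32: (idle)
t=33: (idle)
t=34: (idle)
t=35: (idle)
t=36: (idle)
t=37: (idle)
t=38: (idle)
t=39: (idle)
t=40: (idle)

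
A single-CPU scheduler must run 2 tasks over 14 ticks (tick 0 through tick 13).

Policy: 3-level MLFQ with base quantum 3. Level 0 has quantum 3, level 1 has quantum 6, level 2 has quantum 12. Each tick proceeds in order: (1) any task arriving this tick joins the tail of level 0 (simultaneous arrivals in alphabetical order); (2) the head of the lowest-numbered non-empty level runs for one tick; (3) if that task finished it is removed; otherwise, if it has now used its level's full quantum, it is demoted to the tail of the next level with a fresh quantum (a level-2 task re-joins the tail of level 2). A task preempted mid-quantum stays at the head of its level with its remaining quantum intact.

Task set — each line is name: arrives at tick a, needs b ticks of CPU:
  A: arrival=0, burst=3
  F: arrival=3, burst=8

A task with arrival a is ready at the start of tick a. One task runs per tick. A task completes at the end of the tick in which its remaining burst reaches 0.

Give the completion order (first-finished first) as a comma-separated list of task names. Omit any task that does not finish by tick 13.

completion order = A, F

t=0: L0/L1/L2 = A/-/- → run A
t=1: L0/L1/L2 = A/-/- → run A
t=2: L0/L1/L2 = A/-/- → run A
t=3: L0/L1/L2 = F/-/- → run F
t=4: L0/L1/L2 = F/-/- → run F
t=5: L0/L1/L2 = F/-/- → run F
t=6: L0/L1/L2 = -/F/- → run F
t=7: L0/L1/L2 = -/F/- → run F
t=8: L0/L1/L2 = -/F/- → run F
t=9: L0/L1/L2 = -/F/- → run F
t=10: L0/L1/L2 = -/F/- → run F
t=11: (idle)
t=12: (idle)
t=13: (idle)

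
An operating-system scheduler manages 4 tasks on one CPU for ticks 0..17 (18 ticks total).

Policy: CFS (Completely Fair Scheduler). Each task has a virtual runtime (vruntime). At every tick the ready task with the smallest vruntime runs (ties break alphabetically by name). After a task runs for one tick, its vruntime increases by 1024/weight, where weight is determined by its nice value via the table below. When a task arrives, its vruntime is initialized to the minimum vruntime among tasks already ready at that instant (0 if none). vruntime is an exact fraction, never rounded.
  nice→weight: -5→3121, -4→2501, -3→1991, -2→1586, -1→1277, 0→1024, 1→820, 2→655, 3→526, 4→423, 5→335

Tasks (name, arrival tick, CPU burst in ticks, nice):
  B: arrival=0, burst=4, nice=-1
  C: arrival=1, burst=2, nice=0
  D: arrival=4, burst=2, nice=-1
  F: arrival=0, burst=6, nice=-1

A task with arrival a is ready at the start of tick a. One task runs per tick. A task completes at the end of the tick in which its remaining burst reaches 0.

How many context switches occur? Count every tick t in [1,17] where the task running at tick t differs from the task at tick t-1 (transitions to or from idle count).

t=0: vr[B=0 F=0] → run B
t=1: vr[B=1024/1277 C=0 F=0] → run C
t=2: vr[B=1024/1277 C=1 F=0] → run F
t=3: vr[B=1024/1277 C=1 F=1024/1277] → run B
t=4: vr[B=2048/1277 C=1 D=1024/1277 F=1024/1277] → run D
t=5: vr[B=2048/1277 C=1 D=2048/1277 F=1024/1277] → run F
t=6: vr[B=2048/1277 C=1 D=2048/1277 F=2048/1277] → run C
t=7: vr[B=2048/1277 D=2048/1277 F=2048/1277] → run B
t=8: vr[B=3072/1277 D=2048/1277 F=2048/1277] → run D
t=9: vr[B=3072/1277 F=2048/1277] → run F
t=10: vr[B=3072/1277 F=3072/1277] → run B
t=11: vr[F=3072/1277] → run F
t=12: vr[F=4096/1277] → run F
t=13: vr[F=5120/1277] → run F
t=14: (idle)
t=15: (idle)
t=16: (idle)
t=17: (idle)

context switches = 12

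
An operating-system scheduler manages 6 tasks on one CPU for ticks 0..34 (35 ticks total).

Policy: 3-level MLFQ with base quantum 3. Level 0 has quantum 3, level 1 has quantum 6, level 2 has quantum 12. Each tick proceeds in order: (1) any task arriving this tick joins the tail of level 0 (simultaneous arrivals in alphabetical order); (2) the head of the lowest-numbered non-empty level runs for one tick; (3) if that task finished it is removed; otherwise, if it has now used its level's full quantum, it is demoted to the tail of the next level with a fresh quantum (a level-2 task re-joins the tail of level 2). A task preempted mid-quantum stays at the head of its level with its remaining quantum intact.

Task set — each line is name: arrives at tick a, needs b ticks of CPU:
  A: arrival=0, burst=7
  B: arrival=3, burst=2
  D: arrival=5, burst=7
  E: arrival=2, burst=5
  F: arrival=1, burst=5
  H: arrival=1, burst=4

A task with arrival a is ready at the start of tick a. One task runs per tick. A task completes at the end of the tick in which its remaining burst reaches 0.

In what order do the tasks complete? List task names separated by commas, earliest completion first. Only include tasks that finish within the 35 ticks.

t=0: L0/L1/L2 = A/-/- → run A
t=1: L0/L1/L2 = AFH/-/- → run A
t=2: L0/L1/L2 = AFHE/-/- → run A
t=3: L0/L1/L2 = FHEB/A/- → run F
t=4: L0/L1/L2 = FHEB/A/- → run F
t=5: L0/L1/L2 = FHEBD/A/- → run F
t=6: L0/L1/L2 = HEBD/AF/- → run H
t=7: L0/L1/L2 = HEBD/AF/- → run H
t=8: L0/L1/L2 = HEBD/AF/- → run H
t=9: L0/L1/L2 = EBD/AFH/- → run E
t=10: L0/L1/L2 = EBD/AFH/- → run E
t=11: L0/L1/L2 = EBD/AFH/- → run E
t=12: L0/L1/L2 = BD/AFHE/- → run B
t=13: L0/L1/L2 = BD/AFHE/- → run B
t=14: L0/L1/L2 = D/AFHE/- → run D
t=15: L0/L1/L2 = D/AFHE/- → run D
t=16: L0/L1/L2 = D/AFHE/- → run D
t=17: L0/L1/L2 = -/AFHED/- → run A
t=18: L0/L1/L2 = -/AFHED/- → run A
t=19: L0/L1/L2 = -/AFHED/- → run A
t=20: L0/L1/L2 = -/AFHED/- → run A
t=21: L0/L1/L2 = -/FHED/- → run F
t=22: L0/L1/L2 = -/FHED/- → run F
t=23: L0/L1/L2 = -/HED/- → run H
t=24: L0/L1/L2 = -/ED/- → run E
t=25: L0/L1/L2 = -/ED/- → run E
t=26: L0/L1/L2 = -/D/- → run D
t=27: L0/L1/L2 = -/D/- → run D
t=28: L0/L1/L2 = -/D/- → run D
t=29: L0/L1/L2 = -/D/- → run D
t=30: (idle)
t=31: (idle)
t=32: (idle)
t=33: (idle)
t=34: (idle)

completion order = B, A, F, H, E, D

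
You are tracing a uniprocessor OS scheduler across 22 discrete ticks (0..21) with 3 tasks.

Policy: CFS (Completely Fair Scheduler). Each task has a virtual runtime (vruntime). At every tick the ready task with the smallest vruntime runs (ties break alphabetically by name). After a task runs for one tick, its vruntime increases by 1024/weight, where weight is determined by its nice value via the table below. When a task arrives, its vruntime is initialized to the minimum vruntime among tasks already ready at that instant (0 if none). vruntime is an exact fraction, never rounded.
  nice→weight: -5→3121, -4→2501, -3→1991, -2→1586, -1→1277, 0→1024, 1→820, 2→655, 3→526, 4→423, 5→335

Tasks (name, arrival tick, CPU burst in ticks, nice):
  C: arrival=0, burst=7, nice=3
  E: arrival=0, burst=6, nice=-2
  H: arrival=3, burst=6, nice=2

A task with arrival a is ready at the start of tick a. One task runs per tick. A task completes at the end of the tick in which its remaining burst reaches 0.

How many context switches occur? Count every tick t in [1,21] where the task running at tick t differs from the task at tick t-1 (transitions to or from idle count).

context switches = 15

t=0: vr[C=0 E=0] → run C
t=1: vr[C=512/263 E=0] → run E
t=2: vr[C=512/263 E=512/793] → run E
t=3: vr[C=512/263 E=1024/793 H=1024/793] → run E
t=4: vr[C=512/263 E=1536/793 H=1024/793] → run H
t=5: vr[C=512/263 E=1536/793 H=1482752/519415] → run E
t=6: vr[C=512/263 E=2048/793 H=1482752/519415] → run C
t=7: vr[C=1024/263 E=2048/793 H=1482752/519415] → run E
t=8: vr[C=1024/263 E=2560/793 H=1482752/519415] → run H
t=9: vr[C=1024/263 E=2560/793 H=2294784/519415] → run E
t=10: vr[C=1024/263 H=2294784/519415] → run C
t=11: vr[C=1536/263 H=2294784/519415] → run H
t=12: vr[C=1536/263 H=3106816/519415] → run C
t=13: vr[C=2048/263 H=3106816/519415] → run H
t=14: vr[C=2048/263 H=3918848/519415] → run H
t=15: vr[C=2048/263 H=946176/103883] → run C
t=16: vr[C=2560/263 H=946176/103883] → run H
t=17: vr[C=2560/263] → run C
t=18: vr[C=3072/263] → run C
t=19: (idle)
t=20: (idle)
t=21: (idle)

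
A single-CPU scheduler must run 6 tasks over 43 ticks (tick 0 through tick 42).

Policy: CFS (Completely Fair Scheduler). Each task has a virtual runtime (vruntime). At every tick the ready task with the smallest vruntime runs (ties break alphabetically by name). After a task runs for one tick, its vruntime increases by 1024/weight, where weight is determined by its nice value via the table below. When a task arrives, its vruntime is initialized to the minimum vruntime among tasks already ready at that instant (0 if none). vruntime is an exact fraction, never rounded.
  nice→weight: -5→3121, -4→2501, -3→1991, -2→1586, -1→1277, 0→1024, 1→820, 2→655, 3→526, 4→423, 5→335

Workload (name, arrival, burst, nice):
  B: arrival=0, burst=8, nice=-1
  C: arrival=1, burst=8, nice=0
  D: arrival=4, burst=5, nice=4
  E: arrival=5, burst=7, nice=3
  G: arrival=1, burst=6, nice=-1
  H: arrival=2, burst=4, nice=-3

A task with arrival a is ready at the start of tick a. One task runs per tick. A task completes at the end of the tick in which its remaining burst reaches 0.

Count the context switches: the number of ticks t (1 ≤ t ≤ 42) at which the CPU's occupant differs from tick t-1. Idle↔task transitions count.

context switches = 33

t=0: vr[B=0] → run B
t=1: vr[B=1024/1277 C=1024/1277 G=1024/1277] → run B
t=2: vr[B=2048/1277 C=1024/1277 G=1024/1277 H=1024/1277] → run C
t=3: vr[B=2048/1277 C=2301/1277 G=1024/1277 H=1024/1277] → run G
t=4: vr[B=2048/1277 C=2301/1277 D=1024/1277 G=2048/1277 H=1024/1277] → run D
t=5: vr[B=2048/1277 C=2301/1277 D=1740800/540171 E=1024/1277 G=2048/1277 H=1024/1277] → run E
t=6: vr[B=2048/1277 C=2301/1277 D=1740800/540171 E=923136/335851 G=2048/1277 H=1024/1277] → run H
t=7: vr[B=2048/1277 C=2301/1277 D=1740800/540171 E=923136/335851 G=2048/1277 H=3346432/2542507] → run H
t=8: vr[B=2048/1277 C=2301/1277 D=1740800/540171 E=923136/335851 G=2048/1277 H=4654080/2542507] → run B
t=9: vr[B=3072/1277 C=2301/1277 D=1740800/540171 E=923136/335851 G=2048/1277 H=4654080/2542507] → run G
t=10: vr[B=3072/1277 C=2301/1277 D=1740800/540171 E=923136/335851 G=3072/1277 H=4654080/2542507] → run C
t=11: vr[B=3072/1277 C=3578/1277 D=1740800/540171 E=923136/335851 G=3072/1277 H=4654080/2542507] → run H
t=12: vr[B=3072/1277 C=3578/1277 D=1740800/540171 E=923136/335851 G=3072/1277 H=5961728/2542507] → run H
t=13: vr[B=3072/1277 C=3578/1277 D=1740800/540171 E=923136/335851 G=3072/1277] → run B
t=14: vr[B=4096/1277 C=3578/1277 D=1740800/540171 E=923136/335851 G=3072/1277] → run G
t=15: vr[B=4096/1277 C=3578/1277 D=1740800/540171 E=923136/335851 G=4096/1277] → run E
t=16: vr[B=4096/1277 C=3578/1277 D=1740800/540171 E=1576960/335851 G=4096/1277] → run C
t=17: vr[B=4096/1277 C=4855/1277 D=1740800/540171 E=1576960/335851 G=4096/1277] → run B
t=18: vr[B=5120/1277 C=4855/1277 D=1740800/540171 E=1576960/335851 G=4096/1277] → run G
t=19: vr[B=5120/1277 C=4855/1277 D=1740800/540171 E=1576960/335851 G=5120/1277] → run D
t=20: vr[B=5120/1277 C=4855/1277 D=3048448/540171 E=1576960/335851 G=5120/1277] → run C
t=21: vr[B=5120/1277 C=6132/1277 D=3048448/540171 E=1576960/335851 G=5120/1277] → run B
t=22: vr[B=6144/1277 C=6132/1277 D=3048448/540171 E=1576960/335851 G=5120/1277] → run G
t=23: vr[B=6144/1277 C=6132/1277 D=3048448/540171 E=1576960/335851 G=6144/1277] → run E
t=24: vr[B=6144/1277 C=6132/1277 D=3048448/540171 E=2230784/335851 G=6144/1277] → run C
t=25: vr[B=6144/1277 C=7409/1277 D=3048448/540171 E=2230784/335851 G=6144/1277] → run B
t=26: vr[B=7168/1277 C=7409/1277 D=3048448/540171 E=2230784/335851 G=6144/1277] → run G
t=27: vr[B=7168/1277 C=7409/1277 D=3048448/540171 E=2230784/335851] → run B
t=28: vr[C=7409/1277 D=3048448/540171 E=2230784/335851] → run D
t=29: vr[C=7409/1277 D=1452032/180057 E=2230784/335851] → run C
t=30: vr[C=8686/1277 D=1452032/180057 E=2230784/335851] → run E
t=31: vr[C=8686/1277 D=1452032/180057 E=2884608/335851] → run C
t=32: vr[C=9963/1277 D=1452032/180057 E=2884608/335851] → run C
t=33: vr[D=1452032/180057 E=2884608/335851] → run D
t=34: vr[D=5663744/540171 E=2884608/335851] → run E
t=35: vr[D=5663744/540171 E=3538432/335851] → run D
t=36: vr[E=3538432/335851] → run E
t=37: vr[E=4192256/335851] → run E
t=38: (idle)
t=39: (idle)
t=40: (idle)
t=41: (idle)
t=42: (idle)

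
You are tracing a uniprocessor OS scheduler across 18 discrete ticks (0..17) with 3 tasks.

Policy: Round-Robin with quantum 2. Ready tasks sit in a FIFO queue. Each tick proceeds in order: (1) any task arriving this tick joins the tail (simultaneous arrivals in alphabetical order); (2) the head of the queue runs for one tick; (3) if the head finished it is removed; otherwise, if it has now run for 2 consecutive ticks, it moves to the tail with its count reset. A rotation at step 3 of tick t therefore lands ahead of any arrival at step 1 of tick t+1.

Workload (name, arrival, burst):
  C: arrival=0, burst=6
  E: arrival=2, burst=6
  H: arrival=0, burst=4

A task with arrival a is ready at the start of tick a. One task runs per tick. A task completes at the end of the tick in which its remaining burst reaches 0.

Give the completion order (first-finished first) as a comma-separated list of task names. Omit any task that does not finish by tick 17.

completion order = H, C, E

t=0: queue=[C,H] q_used=0 → run C
t=1: queue=[C,H] q_used=1 → run C
t=2: queue=[H,C,E] q_used=0 → run H
t=3: queue=[H,C,E] q_used=1 → run H
t=4: queue=[C,E,H] q_used=0 → run C
t=5: queue=[C,E,H] q_used=1 → run C
t=6: queue=[E,H,C] q_used=0 → run E
t=7: queue=[E,H,C] q_used=1 → run E
t=8: queue=[H,C,E] q_used=0 → run H
t=9: queue=[H,C,E] q_used=1 → run H
t=10: queue=[C,E] q_used=0 → run C
t=11: queue=[C,E] q_used=1 → run C
t=12: queue=[E] q_used=0 → run E
t=13: queue=[E] q_used=1 → run E
t=14: queue=[E] q_used=0 → run E
t=15: queue=[E] q_used=1 → run E
t=16: (idle)
t=17: (idle)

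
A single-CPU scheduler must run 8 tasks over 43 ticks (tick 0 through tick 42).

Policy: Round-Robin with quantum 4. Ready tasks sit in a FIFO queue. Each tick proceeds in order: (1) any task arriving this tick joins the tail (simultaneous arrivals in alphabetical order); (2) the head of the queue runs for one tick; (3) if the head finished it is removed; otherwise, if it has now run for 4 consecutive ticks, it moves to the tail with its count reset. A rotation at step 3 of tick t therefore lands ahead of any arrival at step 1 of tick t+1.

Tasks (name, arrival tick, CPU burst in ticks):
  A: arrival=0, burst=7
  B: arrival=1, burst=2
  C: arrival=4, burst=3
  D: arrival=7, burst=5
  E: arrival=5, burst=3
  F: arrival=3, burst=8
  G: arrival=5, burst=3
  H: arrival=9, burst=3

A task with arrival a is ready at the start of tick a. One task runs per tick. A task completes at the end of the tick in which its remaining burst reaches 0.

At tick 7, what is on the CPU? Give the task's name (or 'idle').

running at tick 7 = F

t=0: queue=[A] q_used=0 → run A
t=1: queue=[A,B] q_used=1 → run A
t=2: queue=[A,B] q_used=2 → run A
t=3: queue=[A,B,F] q_used=3 → run A
t=4: queue=[B,F,A,C] q_used=0 → run B
t=5: queue=[B,F,A,C,E,G] q_used=1 → run B
t=6: queue=[F,A,C,E,G] q_used=0 → run F
t=7: queue=[F,A,C,E,G,D] q_used=1 → run F
t=8: queue=[F,A,C,E,G,D] q_used=2 → run F
t=9: queue=[F,A,C,E,G,D,H] q_used=3 → run F
t=10: queue=[A,C,E,G,D,H,F] q_used=0 → run A
t=11: queue=[A,C,E,G,D,H,F] q_used=1 → run A
t=12: queue=[A,C,E,G,D,H,F] q_used=2 → run A
t=13: queue=[C,E,G,D,H,F] q_used=0 → run C
t=14: queue=[C,E,G,D,H,F] q_used=1 → run C
t=15: queue=[C,E,G,D,H,F] q_used=2 → run C
t=16: queue=[E,G,D,H,F] q_used=0 → run E
t=17: queue=[E,G,D,H,F] q_used=1 → run E
t=18: queue=[E,G,D,H,F] q_used=2 → run E
t=19: queue=[G,D,H,F] q_used=0 → run G
t=20: queue=[G,D,H,F] q_used=1 → run G
t=21: queue=[G,D,H,F] q_used=2 → run G
t=22: queue=[D,H,F] q_used=0 → run D
t=23: queue=[D,H,F] q_used=1 → run D
t=24: queue=[D,H,F] q_used=2 → run D
t=25: queue=[D,H,F] q_used=3 → run D
t=26: queue=[H,F,D] q_used=0 → run H
t=27: queue=[H,F,D] q_used=1 → run H
t=28: queue=[H,F,D] q_used=2 → run H
t=29: queue=[F,D] q_used=0 → run F
t=30: queue=[F,D] q_used=1 → run F
t=31: queue=[F,D] q_used=2 → run F
t=32: queue=[F,D] q_used=3 → run F
t=33: queue=[D] q_used=0 → run D
t=34: (idle)
t=35: (idle)
t=36: (idle)
t=37: (idle)
t=38: (idle)
t=39: (idle)
t=40: (idle)
t=41: (idle)
t=42: (idle)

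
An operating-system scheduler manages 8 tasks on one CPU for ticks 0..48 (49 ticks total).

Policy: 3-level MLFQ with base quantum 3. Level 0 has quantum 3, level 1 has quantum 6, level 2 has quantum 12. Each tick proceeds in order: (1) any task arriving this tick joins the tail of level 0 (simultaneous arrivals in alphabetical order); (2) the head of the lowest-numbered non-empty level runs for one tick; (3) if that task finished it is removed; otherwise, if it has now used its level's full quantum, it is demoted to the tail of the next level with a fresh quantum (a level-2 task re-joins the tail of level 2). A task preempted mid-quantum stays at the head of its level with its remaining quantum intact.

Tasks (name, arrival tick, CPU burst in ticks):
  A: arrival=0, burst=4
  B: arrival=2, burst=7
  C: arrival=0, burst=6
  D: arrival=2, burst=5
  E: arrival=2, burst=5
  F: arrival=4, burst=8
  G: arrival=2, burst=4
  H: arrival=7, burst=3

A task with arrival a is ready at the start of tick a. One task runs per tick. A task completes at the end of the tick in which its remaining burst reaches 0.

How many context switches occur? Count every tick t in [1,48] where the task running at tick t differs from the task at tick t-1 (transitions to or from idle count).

context switches = 15

t=0: L0/L1/L2 = AC/-/- → run A
t=1: L0/L1/L2 = AC/-/- → run A
t=2: L0/L1/L2 = ACBDEG/-/- → run A
t=3: L0/L1/L2 = CBDEG/A/- → run C
t=4: L0/L1/L2 = CBDEGF/A/- → run C
t=5: L0/L1/L2 = CBDEGF/A/- → run C
t=6: L0/L1/L2 = BDEGF/AC/- → run B
t=7: L0/L1/L2 = BDEGFH/AC/- → run B
t=8: L0/L1/L2 = BDEGFH/AC/- → run B
t=9: L0/L1/L2 = DEGFH/ACB/- → run D
t=10: L0/L1/L2 = DEGFH/ACB/- → run D
t=11: L0/L1/L2 = DEGFH/ACB/- → run D
t=12: L0/L1/L2 = EGFH/ACBD/- → run E
t=13: L0/L1/L2 = EGFH/ACBD/- → run E
t=14: L0/L1/L2 = EGFH/ACBD/- → run E
t=15: L0/L1/L2 = GFH/ACBDE/- → run G
t=16: L0/L1/L2 = GFH/ACBDE/- → run G
t=17: L0/L1/L2 = GFH/ACBDE/- → run G
t=18: L0/L1/L2 = FH/ACBDEG/- → run F
t=19: L0/L1/L2 = FH/ACBDEG/- → run F
t=20: L0/L1/L2 = FH/ACBDEG/- → run F
t=21: L0/L1/L2 = H/ACBDEGF/- → run H
t=22: L0/L1/L2 = H/ACBDEGF/- → run H
t=23: L0/L1/L2 = H/ACBDEGF/- → run H
t=24: L0/L1/L2 = -/ACBDEGF/- → run A
t=25: L0/L1/L2 = -/CBDEGF/- → run C
t=26: L0/L1/L2 = -/CBDEGF/- → run C
t=27: L0/L1/L2 = -/CBDEGF/- → run C
t=28: L0/L1/L2 = -/BDEGF/- → run B
t=29: L0/L1/L2 = -/BDEGF/- → run B
t=30: L0/L1/L2 = -/BDEGF/- → run B
t=31: L0/L1/L2 = -/BDEGF/- → run B
t=32: L0/L1/L2 = -/DEGF/- → run D
t=33: L0/L1/L2 = -/DEGF/- → run D
t=34: L0/L1/L2 = -/EGF/- → run E
t=35: L0/L1/L2 = -/EGF/- → run E
t=36: L0/L1/L2 = -/GF/- → run G
t=37: L0/L1/L2 = -/F/- → run F
t=38: L0/L1/L2 = -/F/- → run F
t=39: L0/L1/L2 = -/F/- → run F
t=40: L0/L1/L2 = -/F/- → run F
t=41: L0/L1/L2 = -/F/- → run F
t=42: (idle)
t=43: (idle)
t=44: (idle)
t=45: (idle)
t=46: (idle)
t=47: (idle)
t=48: (idle)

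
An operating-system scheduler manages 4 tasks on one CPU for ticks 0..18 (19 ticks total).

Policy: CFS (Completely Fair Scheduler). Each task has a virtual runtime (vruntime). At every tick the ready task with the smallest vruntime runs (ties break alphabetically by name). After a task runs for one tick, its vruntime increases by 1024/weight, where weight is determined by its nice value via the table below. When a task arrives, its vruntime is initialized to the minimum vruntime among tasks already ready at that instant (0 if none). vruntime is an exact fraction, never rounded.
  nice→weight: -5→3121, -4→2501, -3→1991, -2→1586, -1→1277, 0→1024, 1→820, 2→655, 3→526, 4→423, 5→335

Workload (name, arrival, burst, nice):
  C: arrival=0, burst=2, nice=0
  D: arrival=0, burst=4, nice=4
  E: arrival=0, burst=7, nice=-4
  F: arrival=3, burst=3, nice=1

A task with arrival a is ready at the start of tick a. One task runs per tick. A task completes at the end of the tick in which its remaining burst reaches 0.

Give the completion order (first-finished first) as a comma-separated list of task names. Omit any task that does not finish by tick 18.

completion order = C, E, F, D

t=0: vr[C=0 D=0 E=0] → run C
t=1: vr[C=1 D=0 E=0] → run D
t=2: vr[C=1 D=1024/423 E=0] → run E
t=3: vr[C=1 D=1024/423 E=1024/2501 F=1024/2501] → run E
t=4: vr[C=1 D=1024/423 E=2048/2501 F=1024/2501] → run F
t=5: vr[C=1 D=1024/423 E=2048/2501 F=20736/12505] → run E
t=6: vr[C=1 D=1024/423 E=3072/2501 F=20736/12505] → run C
t=7: vr[D=1024/423 E=3072/2501 F=20736/12505] → run E
t=8: vr[D=1024/423 E=4096/2501 F=20736/12505] → run E
t=9: vr[D=1024/423 E=5120/2501 F=20736/12505] → run F
t=10: vr[D=1024/423 E=5120/2501 F=36352/12505] → run E
t=11: vr[D=1024/423 E=6144/2501 F=36352/12505] → run D
t=12: vr[D=2048/423 E=6144/2501 F=36352/12505] → run E
t=13: vr[D=2048/423 F=36352/12505] → run F
t=14: vr[D=2048/423] → run D
t=15: vr[D=1024/141] → run D
t=16: (idle)
t=17: (idle)
t=18: (idle)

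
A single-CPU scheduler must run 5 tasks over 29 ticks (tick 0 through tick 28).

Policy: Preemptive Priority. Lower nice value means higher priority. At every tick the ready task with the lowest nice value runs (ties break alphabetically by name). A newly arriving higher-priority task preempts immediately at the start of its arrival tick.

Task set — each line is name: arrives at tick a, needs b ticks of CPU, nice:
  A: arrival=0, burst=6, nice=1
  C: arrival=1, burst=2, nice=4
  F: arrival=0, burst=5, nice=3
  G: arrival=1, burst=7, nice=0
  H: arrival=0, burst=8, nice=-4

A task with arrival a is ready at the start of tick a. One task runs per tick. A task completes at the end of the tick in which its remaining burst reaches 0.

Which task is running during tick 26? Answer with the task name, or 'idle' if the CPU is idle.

t=0: ready={A,F,H} → run H
t=1: ready={A,C,F,G,H} → run H
t=2: ready={A,C,F,G,H} → run H
t=3: ready={A,C,F,G,H} → run H
t=4: ready={A,C,F,G,H} → run H
t=5: ready={A,C,F,G,H} → run H
t=6: ready={A,C,F,G,H} → run H
t=7: ready={A,C,F,G,H} → run H
t=8: ready={A,C,F,G} → run G
t=9: ready={A,C,F,G} → run G
t=10: ready={A,C,F,G} → run G
t=11: ready={A,C,F,G} → run G
t=12: ready={A,C,F,G} → run G
t=13: ready={A,C,F,G} → run G
t=14: ready={A,C,F,G} → run G
t=15: ready={A,C,F} → run A
t=16: ready={A,C,F} → run A
t=17: ready={A,C,F} → run A
t=18: ready={A,C,F} → run A
t=19: ready={A,C,F} → run A
t=20: ready={A,C,F} → run A
t=21: ready={C,F} → run F
t=22: ready={C,F} → run F
t=23: ready={C,F} → run F
t=24: ready={C,F} → run F
t=25: ready={C,F} → run F
t=26: ready={C} → run C
t=27: ready={C} → run C
t=28: (idle)

running at tick 26 = C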